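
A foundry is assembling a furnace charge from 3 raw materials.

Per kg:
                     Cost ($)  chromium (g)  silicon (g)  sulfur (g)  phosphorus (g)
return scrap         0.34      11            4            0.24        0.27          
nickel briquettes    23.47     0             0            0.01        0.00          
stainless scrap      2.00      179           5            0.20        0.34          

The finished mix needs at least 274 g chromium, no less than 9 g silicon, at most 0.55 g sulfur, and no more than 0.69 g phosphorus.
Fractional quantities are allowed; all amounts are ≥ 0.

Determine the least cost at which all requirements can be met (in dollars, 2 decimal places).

$3.14

Set it up as a linear program. Let x1 = kg of return scrap, x2 = kg of nickel briquettes, x3 = kg of stainless scrap.
Minimize 0.34x1 + 23.47x2 + 2x3 s.t.:
  11x1 + 179x3 ≥ 274   (chromium)
  4x1 + 5x3 ≥ 9   (silicon)
  0.24x1 + 0.01x2 + 0.2x3 ≤ 0.55   (sulfur)
  0.27x1 + 0.34x3 ≤ 0.69   (phosphorus)
  x1, x2, x3 ≥ 0.
The minimum-cost mix takes nothing from nickel briquettes — only return scrap, stainless scrap. The chromium and silicon requirements are met with equality.
So return scrap = 0.3646 kg, stainless scrap = 1.508 kg.
Total cost: 0.34·0.3646 + 2·1.508 = 3.1400.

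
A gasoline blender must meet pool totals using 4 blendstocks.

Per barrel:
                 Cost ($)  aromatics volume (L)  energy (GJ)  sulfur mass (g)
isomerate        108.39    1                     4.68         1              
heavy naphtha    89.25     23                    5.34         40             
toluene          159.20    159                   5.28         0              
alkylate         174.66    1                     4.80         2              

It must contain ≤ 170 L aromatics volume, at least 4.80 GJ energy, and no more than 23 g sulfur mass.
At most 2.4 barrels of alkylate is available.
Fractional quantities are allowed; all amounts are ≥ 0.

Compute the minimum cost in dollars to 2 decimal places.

Treat it as an LP. Let x1 = barrels of isomerate, x2 = barrels of heavy naphtha, x3 = barrels of toluene, x4 = barrels of alkylate.
Minimise 108.39x1 + 89.25x2 + 159.2x3 + 174.66x4 s.t.:
  1x1 + 23x2 + 159x3 + 1x4 ≤ 170   (aromatics volume)
  4.68x1 + 5.34x2 + 5.28x3 + 4.8x4 ≥ 4.8   (energy)
  1x1 + 40x2 + 2x4 ≤ 23   (sulfur mass)
  x4 ≤ 2.4
  x1, x2, x3, x4 ≥ 0.
The optimal basis is {isomerate, heavy naphtha}; toluene, alkylate drop out. Binding constraints: energy and sulfur mass.
So isomerate = 0.3804 barrels, heavy naphtha = 0.5655 barrels.
Cost = 108.39·0.3804 + 89.25·0.5655 = 91.7024.

$91.70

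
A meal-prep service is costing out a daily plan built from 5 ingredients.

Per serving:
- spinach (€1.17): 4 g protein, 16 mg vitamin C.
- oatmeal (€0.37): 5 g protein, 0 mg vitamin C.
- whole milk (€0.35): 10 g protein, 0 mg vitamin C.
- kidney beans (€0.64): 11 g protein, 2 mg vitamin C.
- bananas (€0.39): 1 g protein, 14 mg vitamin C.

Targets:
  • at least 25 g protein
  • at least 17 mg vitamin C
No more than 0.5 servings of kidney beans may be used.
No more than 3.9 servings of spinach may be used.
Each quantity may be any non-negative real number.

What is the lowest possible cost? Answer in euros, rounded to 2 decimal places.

Let x1 = servings of spinach, x2 = servings of oatmeal, x3 = servings of whole milk, x4 = servings of kidney beans, x5 = servings of bananas.
Minimise 1.17x1 + 0.37x2 + 0.35x3 + 0.64x4 + 0.39x5 with:
  4x1 + 5x2 + 10x3 + 11x4 + 1x5 ≥ 25   (protein)
  16x1 + 2x4 + 14x5 ≥ 17   (vitamin C)
  x4 ≤ 0.5
  x1 ≤ 3.9
  x1, x2, x3, x4, x5 ≥ 0.
The minimum-cost mix takes nothing from spinach, oatmeal, kidney beans — only whole milk, bananas. The protein and vitamin C requirements are met with equality.
Solving gives x3 = 2.379, x5 = 1.214.
Hence cost = 0.35·2.379 + 0.39·1.214 = €1.3061.

€1.31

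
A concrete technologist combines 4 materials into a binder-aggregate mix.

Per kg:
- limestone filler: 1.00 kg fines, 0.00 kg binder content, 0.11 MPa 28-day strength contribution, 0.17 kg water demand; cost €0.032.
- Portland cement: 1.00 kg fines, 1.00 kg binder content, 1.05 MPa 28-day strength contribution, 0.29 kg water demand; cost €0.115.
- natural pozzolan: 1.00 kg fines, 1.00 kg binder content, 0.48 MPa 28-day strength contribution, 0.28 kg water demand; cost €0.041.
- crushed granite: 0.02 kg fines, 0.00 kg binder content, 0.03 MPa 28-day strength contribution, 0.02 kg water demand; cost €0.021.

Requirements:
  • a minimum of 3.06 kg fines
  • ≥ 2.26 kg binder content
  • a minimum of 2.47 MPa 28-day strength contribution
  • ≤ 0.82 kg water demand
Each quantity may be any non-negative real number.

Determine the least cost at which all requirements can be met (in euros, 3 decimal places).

Let x1 = kg of limestone filler, x2 = kg of Portland cement, x3 = kg of natural pozzolan, x4 = kg of crushed granite.
Minimize 0.032x1 + 0.115x2 + 0.041x3 + 0.021x4 with:
  1x1 + 1x2 + 1x3 + 0.02x4 ≥ 3.06   (fines)
  1x2 + 1x3 ≥ 2.26   (binder content)
  0.11x1 + 1.05x2 + 0.48x3 + 0.03x4 ≥ 2.47   (28-day strength contribution)
  0.17x1 + 0.29x2 + 0.28x3 + 0.02x4 ≤ 0.82   (water demand)
  x1, x2, x3, x4 ≥ 0.
The minimum-cost mix takes nothing from crushed granite — only limestone filler, Portland cement, natural pozzolan. There the fines, 28-day strength contribution, water demand constraints are tight.
So limestone filler = 0.5252 kg, Portland cement = 2.097 kg, natural pozzolan = 0.4374 kg.
Objective = 0.032·0.5252 + 0.115·2.097 + 0.041·0.4374 = 0.27589.

€0.276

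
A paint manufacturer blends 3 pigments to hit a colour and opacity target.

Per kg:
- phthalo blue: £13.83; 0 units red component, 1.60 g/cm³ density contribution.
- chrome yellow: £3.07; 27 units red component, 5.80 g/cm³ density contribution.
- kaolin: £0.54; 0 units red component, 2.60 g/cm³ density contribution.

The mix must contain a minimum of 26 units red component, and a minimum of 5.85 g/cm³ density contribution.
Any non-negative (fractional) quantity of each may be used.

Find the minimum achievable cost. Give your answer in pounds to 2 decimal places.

Set it up as a linear program. Let x1 = kg of phthalo blue, x2 = kg of chrome yellow, x3 = kg of kaolin.
min 13.83x1 + 3.07x2 + 0.54x3 s.t.:
  27x2 ≥ 26   (red component)
  1.6x1 + 5.8x2 + 2.6x3 ≥ 5.85   (density contribution)
  x1, x2, x3 ≥ 0.
The cheapest feasible vertex uses only chrome yellow, kaolin; phthalo blue is not used. There the red component and density contribution constraints are tight.
Solving gives x2 = 0.963, x3 = 0.1019.
Cost = 3.07·0.963 + 0.54·0.1019 = 3.0114.

£3.01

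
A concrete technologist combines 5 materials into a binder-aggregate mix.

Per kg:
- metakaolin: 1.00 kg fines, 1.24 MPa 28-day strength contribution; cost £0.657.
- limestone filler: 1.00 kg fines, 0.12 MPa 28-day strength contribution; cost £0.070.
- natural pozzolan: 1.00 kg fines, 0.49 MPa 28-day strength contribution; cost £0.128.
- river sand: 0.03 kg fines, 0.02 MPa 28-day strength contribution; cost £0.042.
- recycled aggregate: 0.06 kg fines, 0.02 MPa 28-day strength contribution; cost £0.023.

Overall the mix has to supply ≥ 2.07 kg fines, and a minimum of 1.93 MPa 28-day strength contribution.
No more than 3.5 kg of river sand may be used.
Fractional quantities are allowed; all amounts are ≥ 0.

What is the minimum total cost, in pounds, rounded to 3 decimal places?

£0.504

Set it up as a linear program. Let x1 = kg of metakaolin, x2 = kg of limestone filler, x3 = kg of natural pozzolan, x4 = kg of river sand, x5 = kg of recycled aggregate.
min 0.657x1 + 0.07x2 + 0.128x3 + 0.042x4 + 0.023x5 s.t.:
  1x1 + 1x2 + 1x3 + 0.03x4 + 0.06x5 ≥ 2.07   (fines)
  1.24x1 + 0.12x2 + 0.49x3 + 0.02x4 + 0.02x5 ≥ 1.93   (28-day strength contribution)
  x4 ≤ 3.5
  x1, x2, x3, x4, x5 ≥ 0.
The minimum-cost mix takes nothing from metakaolin, limestone filler, river sand, recycled aggregate — only natural pozzolan. Binding constraint: 28-day strength contribution.
That vertex is x3 = 3.939.
Total cost: 0.128·3.939 = 0.50419.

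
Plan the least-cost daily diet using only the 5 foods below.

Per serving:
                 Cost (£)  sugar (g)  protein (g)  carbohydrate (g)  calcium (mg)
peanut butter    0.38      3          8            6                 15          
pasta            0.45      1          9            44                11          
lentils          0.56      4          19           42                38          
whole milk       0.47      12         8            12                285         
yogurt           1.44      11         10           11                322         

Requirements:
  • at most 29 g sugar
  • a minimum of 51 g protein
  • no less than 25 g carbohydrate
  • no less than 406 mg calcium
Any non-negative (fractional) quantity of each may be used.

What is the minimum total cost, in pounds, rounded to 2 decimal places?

£1.77

Set it up as a linear program. Let x1 = servings of peanut butter, x2 = servings of pasta, x3 = servings of lentils, x4 = servings of whole milk, x5 = servings of yogurt.
Minimize 0.38x1 + 0.45x2 + 0.56x3 + 0.47x4 + 1.44x5 s.t.:
  3x1 + 1x2 + 4x3 + 12x4 + 11x5 ≤ 29   (sugar)
  8x1 + 9x2 + 19x3 + 8x4 + 10x5 ≥ 51   (protein)
  6x1 + 44x2 + 42x3 + 12x4 + 11x5 ≥ 25   (carbohydrate)
  15x1 + 11x2 + 38x3 + 285x4 + 322x5 ≥ 406   (calcium)
  x1, x2, x3, x4, x5 ≥ 0.
The cheapest feasible vertex uses only lentils, whole milk; peanut butter, pasta, yogurt are not used. The protein and calcium requirements are met with equality.
So lentils = 2.208 servings, whole milk = 1.13 servings.
Total cost: 0.56·2.208 + 0.47·1.13 = 1.7676.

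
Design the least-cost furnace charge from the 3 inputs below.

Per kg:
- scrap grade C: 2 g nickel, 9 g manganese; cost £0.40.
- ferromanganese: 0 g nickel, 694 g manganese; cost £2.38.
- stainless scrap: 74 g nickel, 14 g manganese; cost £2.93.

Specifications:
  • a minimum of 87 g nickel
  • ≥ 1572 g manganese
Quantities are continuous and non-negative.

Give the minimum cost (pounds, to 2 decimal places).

£8.78

This is a linear program. Let x1 = kg of scrap grade C, x2 = kg of ferromanganese, x3 = kg of stainless scrap.
min 0.4x1 + 2.38x2 + 2.93x3 with:
  2x1 + 74x3 ≥ 87   (nickel)
  9x1 + 694x2 + 14x3 ≥ 1572   (manganese)
  x1, x2, x3 ≥ 0.
The cheapest feasible vertex uses only ferromanganese, stainless scrap; scrap grade C is not used. There the nickel and manganese constraints are tight.
Optimal quantities: ferromanganese = 2.241 kg, stainless scrap = 1.176 kg.
Total cost: 2.38·2.241 + 2.93·1.176 = 8.7793.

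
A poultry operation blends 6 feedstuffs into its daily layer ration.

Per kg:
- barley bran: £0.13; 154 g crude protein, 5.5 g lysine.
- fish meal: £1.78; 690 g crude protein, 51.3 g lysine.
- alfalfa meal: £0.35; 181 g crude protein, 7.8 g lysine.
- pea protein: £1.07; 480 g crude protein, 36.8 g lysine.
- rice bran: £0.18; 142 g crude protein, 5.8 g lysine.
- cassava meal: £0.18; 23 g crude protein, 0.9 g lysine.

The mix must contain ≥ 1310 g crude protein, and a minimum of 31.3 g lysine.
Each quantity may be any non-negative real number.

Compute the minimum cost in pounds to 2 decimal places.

Let x1 = kg of barley bran, x2 = kg of fish meal, x3 = kg of alfalfa meal, x4 = kg of pea protein, x5 = kg of rice bran, x6 = kg of cassava meal.
Minimise 0.13x1 + 1.78x2 + 0.35x3 + 1.07x4 + 0.18x5 + 0.18x6 s.t.:
  154x1 + 690x2 + 181x3 + 480x4 + 142x5 + 23x6 ≥ 1310   (crude protein)
  5.5x1 + 51.3x2 + 7.8x3 + 36.8x4 + 5.8x5 + 0.9x6 ≥ 31.3   (lysine)
  x1, x2, x3, x4, x5, x6 ≥ 0.
The optimal basis is {barley bran}; fish meal, alfalfa meal, pea protein, rice bran, cassava meal drop out. There the crude protein constraint is tight.
So barley bran = 8.506 kg.
Cost = 0.13·8.506 = 1.1058.

£1.11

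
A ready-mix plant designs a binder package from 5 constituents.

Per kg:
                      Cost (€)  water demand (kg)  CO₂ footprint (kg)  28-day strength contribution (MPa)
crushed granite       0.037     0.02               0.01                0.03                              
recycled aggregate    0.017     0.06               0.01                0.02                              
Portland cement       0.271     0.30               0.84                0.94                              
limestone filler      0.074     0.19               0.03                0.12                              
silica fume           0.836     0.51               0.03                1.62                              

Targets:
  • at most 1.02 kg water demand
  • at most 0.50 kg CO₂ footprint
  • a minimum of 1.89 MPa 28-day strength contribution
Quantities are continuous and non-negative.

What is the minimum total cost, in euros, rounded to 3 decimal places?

€0.854

Let x1 = kg of crushed granite, x2 = kg of recycled aggregate, x3 = kg of Portland cement, x4 = kg of limestone filler, x5 = kg of silica fume.
min 0.037x1 + 0.017x2 + 0.271x3 + 0.074x4 + 0.836x5 subject to:
  0.02x1 + 0.06x2 + 0.3x3 + 0.19x4 + 0.51x5 ≤ 1.02   (water demand)
  0.01x1 + 0.01x2 + 0.84x3 + 0.03x4 + 0.03x5 ≤ 0.5   (CO₂ footprint)
  0.03x1 + 0.02x2 + 0.94x3 + 0.12x4 + 1.62x5 ≥ 1.89   (28-day strength contribution)
  x1, x2, x3, x4, x5 ≥ 0.
The minimum-cost mix takes nothing from crushed granite, recycled aggregate, limestone filler — only Portland cement, silica fume. Binding constraints: CO₂ footprint and 28-day strength contribution.
Optimal quantities: Portland cement = 0.5653 kg, silica fume = 0.8387 kg.
Objective = 0.271·0.5653 + 0.836·0.8387 = 0.85435.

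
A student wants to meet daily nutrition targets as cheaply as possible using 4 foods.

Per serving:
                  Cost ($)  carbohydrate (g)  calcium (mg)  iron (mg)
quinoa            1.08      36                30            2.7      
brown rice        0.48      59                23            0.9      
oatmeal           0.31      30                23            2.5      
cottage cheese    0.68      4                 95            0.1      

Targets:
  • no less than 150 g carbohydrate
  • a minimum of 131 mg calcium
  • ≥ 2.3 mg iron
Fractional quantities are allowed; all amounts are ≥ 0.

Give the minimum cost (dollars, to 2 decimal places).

This is a linear program. Let x1 = servings of quinoa, x2 = servings of brown rice, x3 = servings of oatmeal, x4 = servings of cottage cheese.
min 1.08x1 + 0.48x2 + 0.31x3 + 0.68x4 subject to:
  36x1 + 59x2 + 30x3 + 4x4 ≥ 150   (carbohydrate)
  30x1 + 23x2 + 23x3 + 95x4 ≥ 131   (calcium)
  2.7x1 + 0.9x2 + 2.5x3 + 0.1x4 ≥ 2.3   (iron)
  x1, x2, x3, x4 ≥ 0.
At the optimum only oatmeal, cottage cheese are positive (quinoa, brown rice = 0). There the carbohydrate and calcium constraints are tight.
That vertex is x3 = 4.977, x4 = 0.174.
Cost = 0.31·4.977 + 0.68·0.174 = 1.6612.

$1.66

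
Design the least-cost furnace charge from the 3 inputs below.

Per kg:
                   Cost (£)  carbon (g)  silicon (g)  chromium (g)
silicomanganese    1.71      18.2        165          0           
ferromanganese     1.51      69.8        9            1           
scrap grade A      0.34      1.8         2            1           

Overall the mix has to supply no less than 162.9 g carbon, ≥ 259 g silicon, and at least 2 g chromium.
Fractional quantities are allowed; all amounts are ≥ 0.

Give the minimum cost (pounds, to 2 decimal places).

Let x1 = kg of silicomanganese, x2 = kg of ferromanganese, x3 = kg of scrap grade A.
min 1.71x1 + 1.51x2 + 0.34x3 subject to:
  18.2x1 + 69.8x2 + 1.8x3 ≥ 162.9   (carbon)
  165x1 + 9x2 + 2x3 ≥ 259   (silicon)
  1x2 + 1x3 ≥ 2   (chromium)
  x1, x2, x3 ≥ 0.
The optimal mix uses every input. There the carbon, silicon, chromium constraints are tight.
So silicomanganese = 1.463 kg, ferromanganese = 1.951 kg, scrap grade A = 0.04883 kg.
Cost = 1.71·1.463 + 1.51·1.951 + 0.34·0.04883 = 5.4643.

£5.46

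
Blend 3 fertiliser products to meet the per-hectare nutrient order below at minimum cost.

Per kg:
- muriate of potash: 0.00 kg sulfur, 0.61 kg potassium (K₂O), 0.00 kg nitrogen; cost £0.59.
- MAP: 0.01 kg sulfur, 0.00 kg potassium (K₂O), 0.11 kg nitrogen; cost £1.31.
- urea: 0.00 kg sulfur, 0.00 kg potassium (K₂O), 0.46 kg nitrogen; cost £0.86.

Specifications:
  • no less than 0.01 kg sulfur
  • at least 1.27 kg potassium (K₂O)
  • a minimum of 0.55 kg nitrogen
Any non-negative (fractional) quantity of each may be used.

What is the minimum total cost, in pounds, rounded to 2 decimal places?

Treat it as an LP. Let x1 = kg of muriate of potash, x2 = kg of MAP, x3 = kg of urea.
Minimize 0.59x1 + 1.31x2 + 0.86x3 with:
  0.01x2 ≥ 0.01   (sulfur)
  0.61x1 ≥ 1.27   (potassium (K₂O))
  0.11x2 + 0.46x3 ≥ 0.55   (nitrogen)
  x1, x2, x3 ≥ 0.
The optimal mix uses every input. There the sulfur, potassium (K₂O), nitrogen constraints are tight.
Optimal quantities: muriate of potash = 2.082 kg, MAP = 1 kg, urea = 0.9565 kg.
Hence cost = 0.59·2.082 + 1.31·1 + 0.86·0.9565 = £3.3610.

£3.36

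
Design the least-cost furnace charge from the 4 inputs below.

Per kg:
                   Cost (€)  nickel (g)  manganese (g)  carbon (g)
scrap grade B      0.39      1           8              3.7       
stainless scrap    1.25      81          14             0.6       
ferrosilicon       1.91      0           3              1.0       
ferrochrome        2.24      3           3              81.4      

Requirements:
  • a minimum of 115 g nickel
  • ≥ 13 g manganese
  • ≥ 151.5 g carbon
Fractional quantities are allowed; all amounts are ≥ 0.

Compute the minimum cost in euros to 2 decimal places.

Let x1 = kg of scrap grade B, x2 = kg of stainless scrap, x3 = kg of ferrosilicon, x4 = kg of ferrochrome.
min 0.39x1 + 1.25x2 + 1.91x3 + 2.24x4 with:
  1x1 + 81x2 + 3x4 ≥ 115   (nickel)
  8x1 + 14x2 + 3x3 + 3x4 ≥ 13   (manganese)
  3.7x1 + 0.6x2 + 1x3 + 81.4x4 ≥ 151.5   (carbon)
  x1, x2, x3, x4 ≥ 0.
The minimum-cost mix takes nothing from scrap grade B, ferrosilicon — only stainless scrap, ferrochrome. There the nickel and carbon constraints are tight.
So stainless scrap = 1.3512 kg, ferrochrome = 1.8512 kg.
Hence cost = 1.25·1.3512 + 2.24·1.8512 = €5.8357.

€5.84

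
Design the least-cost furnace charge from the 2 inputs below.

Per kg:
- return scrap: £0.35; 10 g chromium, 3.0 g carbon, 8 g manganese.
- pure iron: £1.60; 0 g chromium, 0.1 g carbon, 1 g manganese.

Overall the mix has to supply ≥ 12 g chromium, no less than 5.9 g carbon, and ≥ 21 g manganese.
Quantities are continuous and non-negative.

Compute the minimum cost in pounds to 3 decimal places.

This is a linear program. Let x1 = kg of return scrap, x2 = kg of pure iron.
min 0.35x1 + 1.6x2 with:
  10x1 ≥ 12   (chromium)
  3x1 + 0.1x2 ≥ 5.9   (carbon)
  8x1 + 1x2 ≥ 21   (manganese)
  x1, x2 ≥ 0.
The cheapest feasible vertex uses only return scrap; pure iron is not used. There the manganese constraint is tight.
So return scrap = 2.625 kg.
Hence cost = 0.35·2.625 = £0.91875.

£0.919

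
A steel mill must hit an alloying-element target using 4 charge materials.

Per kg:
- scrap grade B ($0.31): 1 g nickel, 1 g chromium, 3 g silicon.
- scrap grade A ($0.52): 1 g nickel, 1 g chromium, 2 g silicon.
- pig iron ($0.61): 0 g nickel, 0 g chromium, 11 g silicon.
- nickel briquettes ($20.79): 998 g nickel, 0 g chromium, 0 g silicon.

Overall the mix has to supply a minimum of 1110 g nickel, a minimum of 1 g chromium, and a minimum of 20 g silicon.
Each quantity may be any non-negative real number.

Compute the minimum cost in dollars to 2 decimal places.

Let x1 = kg of scrap grade B, x2 = kg of scrap grade A, x3 = kg of pig iron, x4 = kg of nickel briquettes.
Minimize 0.31x1 + 0.52x2 + 0.61x3 + 20.79x4 with:
  1x1 + 1x2 + 998x4 ≥ 1110   (nickel)
  1x1 + 1x2 ≥ 1   (chromium)
  3x1 + 2x2 + 11x3 ≥ 20   (silicon)
  x1, x2, x3, x4 ≥ 0.
The minimum-cost mix takes nothing from scrap grade A — only scrap grade B, pig iron, nickel briquettes. Binding constraints: nickel, chromium, silicon.
Optimal quantities: scrap grade B = 1 kg, pig iron = 1.545455 kg, nickel briquettes = 1.111222 kg.
Objective = 0.31·1 + 0.61·1.545455 + 20.79·1.111222 = 24.35503.

$24.36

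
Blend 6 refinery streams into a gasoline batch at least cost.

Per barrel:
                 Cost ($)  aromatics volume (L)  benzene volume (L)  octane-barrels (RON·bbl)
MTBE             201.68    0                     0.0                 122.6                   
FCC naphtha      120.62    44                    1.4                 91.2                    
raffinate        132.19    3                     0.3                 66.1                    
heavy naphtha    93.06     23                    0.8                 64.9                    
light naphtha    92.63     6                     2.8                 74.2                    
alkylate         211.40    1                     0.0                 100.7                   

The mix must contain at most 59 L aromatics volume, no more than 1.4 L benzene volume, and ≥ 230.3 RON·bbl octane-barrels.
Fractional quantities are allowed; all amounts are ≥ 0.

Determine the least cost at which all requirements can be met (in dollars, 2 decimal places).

Set it up as a linear program. Let x1 = barrels of MTBE, x2 = barrels of FCC naphtha, x3 = barrels of raffinate, x4 = barrels of heavy naphtha, x5 = barrels of light naphtha, x6 = barrels of alkylate.
min 201.68x1 + 120.62x2 + 132.19x3 + 93.06x4 + 92.63x5 + 211.4x6 with:
  44x2 + 3x3 + 23x4 + 6x5 + 1x6 ≤ 59   (aromatics volume)
  1.4x2 + 0.3x3 + 0.8x4 + 2.8x5 ≤ 1.4   (benzene volume)
  122.6x1 + 91.2x2 + 66.1x3 + 64.9x4 + 74.2x5 + 100.7x6 ≥ 230.3   (octane-barrels)
  x1, x2, x3, x4, x5, x6 ≥ 0.
The cheapest feasible vertex uses only MTBE, FCC naphtha; raffinate, heavy naphtha, light naphtha, alkylate are not used. There the benzene volume and octane-barrels constraints are tight.
That vertex is x1 = 1.13458, x2 = 1.
Total cost: 201.68·1.13458 + 120.62·1 = 349.4421.

$349.44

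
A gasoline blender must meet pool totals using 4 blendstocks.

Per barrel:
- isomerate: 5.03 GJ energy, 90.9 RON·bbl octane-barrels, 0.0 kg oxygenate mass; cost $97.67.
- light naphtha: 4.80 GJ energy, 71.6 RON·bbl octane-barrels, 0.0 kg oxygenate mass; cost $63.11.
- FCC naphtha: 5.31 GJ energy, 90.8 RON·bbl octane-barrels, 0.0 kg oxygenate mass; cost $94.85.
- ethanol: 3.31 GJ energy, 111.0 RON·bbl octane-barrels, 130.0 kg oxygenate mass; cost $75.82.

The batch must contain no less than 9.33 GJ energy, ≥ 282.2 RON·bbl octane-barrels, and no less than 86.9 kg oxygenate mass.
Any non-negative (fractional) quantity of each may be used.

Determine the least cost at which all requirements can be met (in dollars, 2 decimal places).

$197.64

Treat it as an LP. Let x1 = barrels of isomerate, x2 = barrels of light naphtha, x3 = barrels of FCC naphtha, x4 = barrels of ethanol.
min 97.67x1 + 63.11x2 + 94.85x3 + 75.82x4 subject to:
  5.03x1 + 4.8x2 + 5.31x3 + 3.31x4 ≥ 9.33   (energy)
  90.9x1 + 71.6x2 + 90.8x3 + 111x4 ≥ 282.2   (octane-barrels)
  130x4 ≥ 86.9   (oxygenate mass)
  x1, x2, x3, x4 ≥ 0.
The cheapest feasible vertex uses only light naphtha, ethanol; isomerate, FCC naphtha are not used. There the energy and octane-barrels constraints are tight.
So light naphtha = 0.3433 barrels, ethanol = 2.321 barrels.
Total cost: 63.11·0.3433 + 75.82·2.321 = 197.6439.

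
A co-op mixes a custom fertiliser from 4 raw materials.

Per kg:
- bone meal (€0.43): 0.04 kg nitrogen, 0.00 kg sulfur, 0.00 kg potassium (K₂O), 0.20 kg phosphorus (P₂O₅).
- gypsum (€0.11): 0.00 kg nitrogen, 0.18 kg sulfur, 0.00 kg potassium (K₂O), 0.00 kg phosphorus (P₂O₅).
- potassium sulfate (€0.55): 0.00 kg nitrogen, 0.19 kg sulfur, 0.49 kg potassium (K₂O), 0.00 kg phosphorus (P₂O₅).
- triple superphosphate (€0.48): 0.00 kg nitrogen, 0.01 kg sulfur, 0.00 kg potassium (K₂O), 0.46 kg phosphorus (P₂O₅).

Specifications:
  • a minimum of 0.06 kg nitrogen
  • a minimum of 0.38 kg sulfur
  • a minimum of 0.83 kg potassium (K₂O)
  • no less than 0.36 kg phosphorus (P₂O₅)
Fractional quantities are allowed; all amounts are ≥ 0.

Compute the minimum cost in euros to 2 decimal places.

€1.67

Set it up as a linear program. Let x1 = kg of bone meal, x2 = kg of gypsum, x3 = kg of potassium sulfate, x4 = kg of triple superphosphate.
Minimize 0.43x1 + 0.11x2 + 0.55x3 + 0.48x4 with:
  0.04x1 ≥ 0.06   (nitrogen)
  0.18x2 + 0.19x3 + 0.01x4 ≥ 0.38   (sulfur)
  0.49x3 ≥ 0.83   (potassium (K₂O))
  0.2x1 + 0.46x4 ≥ 0.36   (phosphorus (P₂O₅))
  x1, x2, x3, x4 ≥ 0.
All 4 inputs are positive at the optimum. The nitrogen, sulfur, potassium (K₂O), phosphorus (P₂O₅) requirements are met with equality.
So bone meal = 1.5 kg, gypsum = 0.3159 kg, potassium sulfate = 1.694 kg, triple superphosphate = 0.1304 kg.
Objective = 0.43·1.5 + 0.11·0.3159 + 0.55·1.694 + 0.48·0.1304 = 1.6740.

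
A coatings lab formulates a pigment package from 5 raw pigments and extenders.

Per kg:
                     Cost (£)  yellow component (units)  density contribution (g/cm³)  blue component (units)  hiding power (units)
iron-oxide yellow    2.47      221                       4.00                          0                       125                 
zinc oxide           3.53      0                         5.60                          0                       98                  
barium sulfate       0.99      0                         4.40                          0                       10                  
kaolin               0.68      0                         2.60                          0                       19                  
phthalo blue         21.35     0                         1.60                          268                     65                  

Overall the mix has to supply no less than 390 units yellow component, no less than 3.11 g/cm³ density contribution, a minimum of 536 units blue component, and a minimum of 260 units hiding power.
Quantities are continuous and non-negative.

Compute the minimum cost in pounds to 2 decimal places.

£47.06

Treat it as an LP. Let x1 = kg of iron-oxide yellow, x2 = kg of zinc oxide, x3 = kg of barium sulfate, x4 = kg of kaolin, x5 = kg of phthalo blue.
Minimise 2.47x1 + 3.53x2 + 0.99x3 + 0.68x4 + 21.35x5 s.t.:
  221x1 ≥ 390   (yellow component)
  4x1 + 5.6x2 + 4.4x3 + 2.6x4 + 1.6x5 ≥ 3.11   (density contribution)
  268x5 ≥ 536   (blue component)
  125x1 + 98x2 + 10x3 + 19x4 + 65x5 ≥ 260   (hiding power)
  x1, x2, x3, x4, x5 ≥ 0.
The optimal basis is {iron-oxide yellow, phthalo blue}; zinc oxide, barium sulfate, kaolin drop out. Binding constraints: yellow component and blue component.
So iron-oxide yellow = 1.765 kg, phthalo blue = 2 kg.
Cost = 2.47·1.765 + 21.35·2 = 47.0596.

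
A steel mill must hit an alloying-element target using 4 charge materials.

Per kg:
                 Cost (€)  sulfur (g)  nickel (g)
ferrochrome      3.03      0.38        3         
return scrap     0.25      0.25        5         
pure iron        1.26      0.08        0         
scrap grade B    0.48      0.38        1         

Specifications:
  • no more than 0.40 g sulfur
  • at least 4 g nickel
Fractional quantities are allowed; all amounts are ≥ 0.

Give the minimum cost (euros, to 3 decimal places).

Let x1 = kg of ferrochrome, x2 = kg of return scrap, x3 = kg of pure iron, x4 = kg of scrap grade B.
Minimize 3.03x1 + 0.25x2 + 1.26x3 + 0.48x4 with:
  0.38x1 + 0.25x2 + 0.08x3 + 0.38x4 ≤ 0.4   (sulfur)
  3x1 + 5x2 + 1x4 ≥ 4   (nickel)
  x1, x2, x3, x4 ≥ 0.
At the optimum only return scrap is positive (ferrochrome, pure iron, scrap grade B = 0). There the nickel constraint is tight.
Solving gives x2 = 0.8.
Objective = 0.25·0.8 = 0.20000.

€0.200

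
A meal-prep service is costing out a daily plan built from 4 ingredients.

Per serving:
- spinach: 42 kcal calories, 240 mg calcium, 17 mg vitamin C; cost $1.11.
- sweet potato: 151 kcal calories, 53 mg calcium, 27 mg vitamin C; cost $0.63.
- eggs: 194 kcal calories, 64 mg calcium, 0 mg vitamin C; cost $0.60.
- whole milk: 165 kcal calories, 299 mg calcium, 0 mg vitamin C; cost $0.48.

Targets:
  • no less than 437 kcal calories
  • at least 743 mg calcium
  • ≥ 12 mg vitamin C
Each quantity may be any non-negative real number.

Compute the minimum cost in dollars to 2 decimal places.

$1.43

Let x1 = servings of spinach, x2 = servings of sweet potato, x3 = servings of eggs, x4 = servings of whole milk.
Minimise 1.11x1 + 0.63x2 + 0.6x3 + 0.48x4 subject to:
  42x1 + 151x2 + 194x3 + 165x4 ≥ 437   (calories)
  240x1 + 53x2 + 64x3 + 299x4 ≥ 743   (calcium)
  17x1 + 27x2 ≥ 12   (vitamin C)
  x1, x2, x3, x4 ≥ 0.
The cheapest feasible vertex uses only sweet potato, whole milk; spinach, eggs are not used. The calcium and vitamin C requirements are met with equality.
Solving gives x2 = 0.4444, x4 = 2.406.
Total cost: 0.63·0.4444 + 0.48·2.406 = 1.4349.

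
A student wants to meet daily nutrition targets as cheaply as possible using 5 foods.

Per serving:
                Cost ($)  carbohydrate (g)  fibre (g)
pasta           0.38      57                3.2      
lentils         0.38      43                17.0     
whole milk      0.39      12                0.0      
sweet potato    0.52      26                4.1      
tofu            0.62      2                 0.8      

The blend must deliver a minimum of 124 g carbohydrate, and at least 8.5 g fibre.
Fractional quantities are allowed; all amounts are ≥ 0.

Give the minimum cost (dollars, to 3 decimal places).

$0.837

Let x1 = servings of pasta, x2 = servings of lentils, x3 = servings of whole milk, x4 = servings of sweet potato, x5 = servings of tofu.
Minimize 0.38x1 + 0.38x2 + 0.39x3 + 0.52x4 + 0.62x5 s.t.:
  57x1 + 43x2 + 12x3 + 26x4 + 2x5 ≥ 124   (carbohydrate)
  3.2x1 + 17x2 + 4.1x4 + 0.8x5 ≥ 8.5   (fibre)
  x1, x2, x3, x4, x5 ≥ 0.
The minimum-cost mix takes nothing from whole milk, sweet potato, tofu — only pasta, lentils. Binding constraints: carbohydrate and fibre.
That vertex is x1 = 2.096, x2 = 0.1055.
Hence cost = 0.38·2.096 + 0.38·0.1055 = $0.83657.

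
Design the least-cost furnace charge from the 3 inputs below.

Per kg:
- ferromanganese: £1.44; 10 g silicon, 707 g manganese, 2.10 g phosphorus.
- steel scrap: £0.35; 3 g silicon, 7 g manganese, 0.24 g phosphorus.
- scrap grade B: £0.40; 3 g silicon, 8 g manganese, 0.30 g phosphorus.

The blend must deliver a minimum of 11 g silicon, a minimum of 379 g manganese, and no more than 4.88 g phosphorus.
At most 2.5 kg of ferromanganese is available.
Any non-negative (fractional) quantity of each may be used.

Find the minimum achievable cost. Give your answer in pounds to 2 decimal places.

Let x1 = kg of ferromanganese, x2 = kg of steel scrap, x3 = kg of scrap grade B.
Minimize 1.44x1 + 0.35x2 + 0.4x3 subject to:
  10x1 + 3x2 + 3x3 ≥ 11   (silicon)
  707x1 + 7x2 + 8x3 ≥ 379   (manganese)
  2.1x1 + 0.24x2 + 0.3x3 ≤ 4.88   (phosphorus)
  x1 ≤ 2.5
  x1, x2, x3 ≥ 0.
The cheapest feasible vertex uses only ferromanganese, steel scrap; scrap grade B is not used. Binding constraints: silicon and manganese.
That vertex is x1 = 0.5168, x2 = 1.944.
Hence cost = 1.44·0.5168 + 0.35·1.944 = £1.4246.

£1.42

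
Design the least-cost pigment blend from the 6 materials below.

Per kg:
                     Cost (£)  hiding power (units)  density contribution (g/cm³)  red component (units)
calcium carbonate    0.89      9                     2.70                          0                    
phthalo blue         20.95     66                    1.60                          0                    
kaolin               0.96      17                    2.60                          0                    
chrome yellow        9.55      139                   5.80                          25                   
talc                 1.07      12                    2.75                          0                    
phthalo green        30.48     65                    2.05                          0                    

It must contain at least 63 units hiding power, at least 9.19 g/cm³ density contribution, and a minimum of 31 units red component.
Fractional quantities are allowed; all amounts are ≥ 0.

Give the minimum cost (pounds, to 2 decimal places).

£12.50

Treat it as an LP. Let x1 = kg of calcium carbonate, x2 = kg of phthalo blue, x3 = kg of kaolin, x4 = kg of chrome yellow, x5 = kg of talc, x6 = kg of phthalo green.
min 0.89x1 + 20.95x2 + 0.96x3 + 9.55x4 + 1.07x5 + 30.48x6 subject to:
  9x1 + 66x2 + 17x3 + 139x4 + 12x5 + 65x6 ≥ 63   (hiding power)
  2.7x1 + 1.6x2 + 2.6x3 + 5.8x4 + 2.75x5 + 2.05x6 ≥ 9.19   (density contribution)
  25x4 ≥ 31   (red component)
  x1, x2, x3, x4, x5, x6 ≥ 0.
The optimal basis is {calcium carbonate, chrome yellow}; phthalo blue, kaolin, talc, phthalo green drop out. There the density contribution and red component constraints are tight.
That vertex is x1 = 0.74, x4 = 1.24.
Cost = 0.89·0.74 + 9.55·1.24 = 12.5006.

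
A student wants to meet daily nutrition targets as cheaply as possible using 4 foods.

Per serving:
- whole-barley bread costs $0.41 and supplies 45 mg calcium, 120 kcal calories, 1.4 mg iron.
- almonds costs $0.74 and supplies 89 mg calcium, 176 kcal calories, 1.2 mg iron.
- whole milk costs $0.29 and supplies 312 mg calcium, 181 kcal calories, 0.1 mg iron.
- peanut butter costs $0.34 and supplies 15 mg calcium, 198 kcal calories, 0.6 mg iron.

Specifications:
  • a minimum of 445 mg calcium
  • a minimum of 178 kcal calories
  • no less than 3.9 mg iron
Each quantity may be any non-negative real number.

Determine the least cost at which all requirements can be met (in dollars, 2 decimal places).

$1.41

Let x1 = servings of whole-barley bread, x2 = servings of almonds, x3 = servings of whole milk, x4 = servings of peanut butter.
Minimise 0.41x1 + 0.74x2 + 0.29x3 + 0.34x4 with:
  45x1 + 89x2 + 312x3 + 15x4 ≥ 445   (calcium)
  120x1 + 176x2 + 181x3 + 198x4 ≥ 178   (calories)
  1.4x1 + 1.2x2 + 0.1x3 + 0.6x4 ≥ 3.9   (iron)
  x1, x2, x3, x4 ≥ 0.
At the optimum only whole-barley bread, whole milk are positive (almonds, peanut butter = 0). There the calcium and iron constraints are tight.
So whole-barley bread = 2.712 servings, whole milk = 1.035 servings.
Cost = 0.41·2.712 + 0.29·1.035 = 1.4121.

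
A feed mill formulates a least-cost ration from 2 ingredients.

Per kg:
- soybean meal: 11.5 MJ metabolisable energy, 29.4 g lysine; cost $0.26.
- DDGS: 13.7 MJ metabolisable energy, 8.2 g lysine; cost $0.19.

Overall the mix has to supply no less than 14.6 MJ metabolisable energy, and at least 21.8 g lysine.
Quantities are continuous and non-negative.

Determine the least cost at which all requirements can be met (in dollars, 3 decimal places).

Treat it as an LP. Let x1 = kg of soybean meal, x2 = kg of DDGS.
Minimise 0.26x1 + 0.19x2 with:
  11.5x1 + 13.7x2 ≥ 14.6   (metabolisable energy)
  29.4x1 + 8.2x2 ≥ 21.8   (lysine)
  x1, x2 ≥ 0.
Both inputs are positive at the optimum. Binding constraints: metabolisable energy and lysine.
Optimal quantities: soybean meal = 0.5801 kg, DDGS = 0.5788 kg.
Cost = 0.26·0.5801 + 0.19·0.5788 = 0.26080.

$0.261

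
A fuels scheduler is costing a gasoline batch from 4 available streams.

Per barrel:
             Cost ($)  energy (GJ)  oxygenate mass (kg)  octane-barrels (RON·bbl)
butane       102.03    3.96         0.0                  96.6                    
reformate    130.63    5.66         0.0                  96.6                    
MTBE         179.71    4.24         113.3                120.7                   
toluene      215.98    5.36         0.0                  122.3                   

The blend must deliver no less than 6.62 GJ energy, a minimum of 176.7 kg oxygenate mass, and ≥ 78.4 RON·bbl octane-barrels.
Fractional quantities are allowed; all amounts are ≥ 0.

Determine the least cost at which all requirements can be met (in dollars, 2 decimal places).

$280.44

Let x1 = barrels of butane, x2 = barrels of reformate, x3 = barrels of MTBE, x4 = barrels of toluene.
min 102.03x1 + 130.63x2 + 179.71x3 + 215.98x4 s.t.:
  3.96x1 + 5.66x2 + 4.24x3 + 5.36x4 ≥ 6.62   (energy)
  113.3x3 ≥ 176.7   (oxygenate mass)
  96.6x1 + 96.6x2 + 120.7x3 + 122.3x4 ≥ 78.4   (octane-barrels)
  x1, x2, x3, x4 ≥ 0.
The minimum-cost mix takes nothing from butane, toluene — only reformate, MTBE. The energy and oxygenate mass requirements are met with equality.
Solving gives x2 = 0.00130677, x3 = 1.55958.
Hence cost = 130.63·0.00130677 + 179.71·1.55958 = $280.4428.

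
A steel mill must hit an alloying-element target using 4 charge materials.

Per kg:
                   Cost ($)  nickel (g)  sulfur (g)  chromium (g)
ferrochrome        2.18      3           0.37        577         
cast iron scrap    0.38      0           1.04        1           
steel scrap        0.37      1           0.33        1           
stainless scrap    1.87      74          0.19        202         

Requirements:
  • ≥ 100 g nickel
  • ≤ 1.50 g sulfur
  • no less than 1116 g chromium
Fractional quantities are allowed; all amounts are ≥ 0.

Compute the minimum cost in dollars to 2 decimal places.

$5.65

This is a linear program. Let x1 = kg of ferrochrome, x2 = kg of cast iron scrap, x3 = kg of steel scrap, x4 = kg of stainless scrap.
Minimize 2.18x1 + 0.38x2 + 0.37x3 + 1.87x4 s.t.:
  3x1 + 1x3 + 74x4 ≥ 100   (nickel)
  0.37x1 + 1.04x2 + 0.33x3 + 0.19x4 ≤ 1.5   (sulfur)
  577x1 + 1x2 + 1x3 + 202x4 ≥ 1116   (chromium)
  x1, x2, x3, x4 ≥ 0.
At the optimum only ferrochrome, stainless scrap are positive (cast iron scrap, steel scrap = 0). There the nickel and chromium constraints are tight.
Optimal quantities: ferrochrome = 1.4821 kg, stainless scrap = 1.2913 kg.
Hence cost = 2.18·1.4821 + 1.87·1.2913 = $5.6457.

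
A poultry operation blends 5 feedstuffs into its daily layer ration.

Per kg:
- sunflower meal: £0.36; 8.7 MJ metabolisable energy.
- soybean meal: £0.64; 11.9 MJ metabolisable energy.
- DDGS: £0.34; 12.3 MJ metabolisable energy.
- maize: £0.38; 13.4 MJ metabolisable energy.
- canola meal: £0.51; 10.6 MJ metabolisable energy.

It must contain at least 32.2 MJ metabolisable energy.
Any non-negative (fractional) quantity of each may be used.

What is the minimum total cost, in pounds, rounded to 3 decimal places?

Set it up as a linear program. Let x1 = kg of sunflower meal, x2 = kg of soybean meal, x3 = kg of DDGS, x4 = kg of maize, x5 = kg of canola meal.
Minimize 0.36x1 + 0.64x2 + 0.34x3 + 0.38x4 + 0.51x5 subject to:
  8.7x1 + 11.9x2 + 12.3x3 + 13.4x4 + 10.6x5 ≥ 32.2   (metabolisable energy)
  x1, x2, x3, x4, x5 ≥ 0.
The minimum-cost mix takes nothing from sunflower meal, soybean meal, maize, canola meal — only DDGS. Binding constraint: metabolisable energy.
Optimal quantities: DDGS = 2.618 kg.
Objective = 0.34·2.618 = 0.89012.

£0.890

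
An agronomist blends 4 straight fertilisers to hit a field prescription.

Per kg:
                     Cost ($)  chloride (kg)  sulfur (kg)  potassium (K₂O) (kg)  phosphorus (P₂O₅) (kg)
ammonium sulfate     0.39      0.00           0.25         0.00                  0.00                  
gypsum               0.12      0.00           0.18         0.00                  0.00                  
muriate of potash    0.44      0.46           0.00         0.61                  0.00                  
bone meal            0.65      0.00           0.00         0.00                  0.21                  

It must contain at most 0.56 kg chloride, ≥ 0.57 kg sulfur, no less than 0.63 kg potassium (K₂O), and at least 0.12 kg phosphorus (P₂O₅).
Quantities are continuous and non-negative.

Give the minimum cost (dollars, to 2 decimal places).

Treat it as an LP. Let x1 = kg of ammonium sulfate, x2 = kg of gypsum, x3 = kg of muriate of potash, x4 = kg of bone meal.
Minimise 0.39x1 + 0.12x2 + 0.44x3 + 0.65x4 subject to:
  0.46x3 ≤ 0.56   (chloride)
  0.25x1 + 0.18x2 ≥ 0.57   (sulfur)
  0.61x3 ≥ 0.63   (potassium (K₂O))
  0.21x4 ≥ 0.12   (phosphorus (P₂O₅))
  x1, x2, x3, x4 ≥ 0.
The minimum-cost mix takes nothing from ammonium sulfate — only gypsum, muriate of potash, bone meal. There the sulfur, potassium (K₂O), phosphorus (P₂O₅) constraints are tight.
Optimal quantities: gypsum = 3.167 kg, muriate of potash = 1.033 kg, bone meal = 0.5714 kg.
Total cost: 0.12·3.167 + 0.44·1.033 + 0.65·0.5714 = 1.2060.

$1.21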